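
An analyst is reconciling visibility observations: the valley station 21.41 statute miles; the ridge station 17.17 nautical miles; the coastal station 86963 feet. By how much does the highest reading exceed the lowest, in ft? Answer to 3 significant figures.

26100 ft

the valley station: 21.41 SM = 113044.80 ft.
the ridge station: 17.17 nmi = 104326.90 ft.
Spread: 113044.80 − 86963.00 = 26100 ft.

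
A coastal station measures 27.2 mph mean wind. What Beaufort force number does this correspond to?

Beaufort force 6

27.2 mph = 12.2 m/s, which is Beaufort 6 (strong breeze, 10.8–13.8 m/s).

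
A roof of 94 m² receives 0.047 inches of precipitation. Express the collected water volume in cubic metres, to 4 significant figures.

Depth: 0.047 in × 25.4 = 1.1938 mm.
1 mm over 1 m² is 1 L, so volume = 1.1938 × 94 = 112.2172 L = 0.1122 m³.

0.1122 cubic metres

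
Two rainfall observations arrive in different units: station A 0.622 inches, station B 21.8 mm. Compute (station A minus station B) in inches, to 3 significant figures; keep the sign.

-0.236 in

station B: 21.8 mm = 0.85827 in.
Difference: 0.62200 − 0.85827 = -0.236 in.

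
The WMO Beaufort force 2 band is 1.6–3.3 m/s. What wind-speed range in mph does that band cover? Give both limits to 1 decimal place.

1.6–3.3 m/s × 2.237 = 3.6–7.4 mph.

3.6 to 7.4 mph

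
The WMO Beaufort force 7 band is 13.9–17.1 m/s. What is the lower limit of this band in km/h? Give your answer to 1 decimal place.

50.0 km/h

13.9–17.1 m/s × 3.6 = 50.0–61.6 km/h.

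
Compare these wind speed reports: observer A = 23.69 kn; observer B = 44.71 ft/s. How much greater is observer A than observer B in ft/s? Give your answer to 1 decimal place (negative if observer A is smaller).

observer A: 23.69 kt = 39.984 ft/s.
Difference: 39.984 − 44.710 = -4.7 ft/s.

-4.7 ft/s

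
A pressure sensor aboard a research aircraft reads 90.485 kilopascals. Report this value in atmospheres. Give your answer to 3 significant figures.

0.893 atm

1 kPa = 0.00986923 atm, so 90.485 × 0.00986923 = 0.893 atm.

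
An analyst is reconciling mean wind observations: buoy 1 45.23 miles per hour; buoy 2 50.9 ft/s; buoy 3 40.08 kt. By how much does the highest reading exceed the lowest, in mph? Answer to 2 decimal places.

11.42 mph

buoy 2: 50.9 ft/s = 34.7045 mph.
buoy 3: 40.08 kt = 46.1232 mph.
Spread: 46.1232 − 34.7045 = 11.42 mph.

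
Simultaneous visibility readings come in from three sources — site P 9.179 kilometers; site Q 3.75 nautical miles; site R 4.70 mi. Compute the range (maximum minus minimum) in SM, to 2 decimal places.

1.39 SM

site P: 9.179 km = 5.7036 SM.
site Q: 3.75 nmi = 4.3154 SM.
Spread: 5.7036 − 4.3154 = 1.39 SM.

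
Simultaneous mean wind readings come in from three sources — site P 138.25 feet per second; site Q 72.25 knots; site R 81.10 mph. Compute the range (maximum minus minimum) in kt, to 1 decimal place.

11.4 kt

site P: 138.25 ft/s = 81.911 kt.
site R: 81.10 mph = 70.474 kt.
Spread: 81.911 − 70.474 = 11.4 kt.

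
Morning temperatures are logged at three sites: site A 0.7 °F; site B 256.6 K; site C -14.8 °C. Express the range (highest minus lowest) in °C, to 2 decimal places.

2.59 °C

site A: 0.7 °F = -17.389 °C.
site B: 256.6 K = -16.550 °C.
Spread: (-14.800) − (-17.389) = 2.589 °C.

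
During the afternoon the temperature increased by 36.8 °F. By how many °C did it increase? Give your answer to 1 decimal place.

For a temperature change the 32° offset cancels: Δ°C = 36.8 × 0.5556 = 20.4 °C.

20.4 °C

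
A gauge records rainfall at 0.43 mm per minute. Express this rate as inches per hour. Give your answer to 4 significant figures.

1.016 in/hour

0.43 mm/minute × 0.0393701 in/mm × 60 minute/hour = 1.016 in/hour.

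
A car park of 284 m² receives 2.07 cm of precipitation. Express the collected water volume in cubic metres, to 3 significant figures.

Depth: 2.07 cm × 10 = 20.7 mm.
1 mm over 1 m² is 1 L, so volume = 20.7 × 284 = 5878.8 L = 5.88 m³.

5.88 cubic metres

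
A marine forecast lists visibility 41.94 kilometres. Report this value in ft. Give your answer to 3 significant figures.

138000 ft

1 km = 3280.84 ft, so 41.94 × 3280.84 = 138000 ft.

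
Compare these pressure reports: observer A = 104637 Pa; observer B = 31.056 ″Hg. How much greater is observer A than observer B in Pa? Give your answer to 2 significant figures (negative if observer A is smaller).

observer B: 31.056 inHg = 105167.70 Pa.
Difference: 104637.00 − 105167.70 = -530 Pa.

-530 Pa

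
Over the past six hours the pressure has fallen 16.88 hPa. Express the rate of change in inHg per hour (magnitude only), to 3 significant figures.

16.88 hPa / 6 h × 0.02953 inHg/hPa = 0.0831 inHg/h.

0.0831 inHg per hour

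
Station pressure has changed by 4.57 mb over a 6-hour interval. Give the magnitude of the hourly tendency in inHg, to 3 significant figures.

0.0225 inHg per hour

4.57 mb / 6 h × 0.02953 inHg/mb = 0.0225 inHg/h.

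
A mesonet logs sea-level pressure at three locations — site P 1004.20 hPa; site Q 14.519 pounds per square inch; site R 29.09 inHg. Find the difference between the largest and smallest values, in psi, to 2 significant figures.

0.28 psi

site P: 1004.20 hPa = 14.5647 psi.
site R: 29.09 inHg = 14.2877 psi.
Spread: 14.5647 − 14.2877 = 0.28 psi.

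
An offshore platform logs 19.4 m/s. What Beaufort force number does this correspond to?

Beaufort force 8

19.4 m/s lies in the Beaufort 8 band (gale, 17.2–20.7 m/s).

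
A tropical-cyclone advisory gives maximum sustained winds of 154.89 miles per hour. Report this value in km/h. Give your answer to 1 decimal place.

249.3 km/h

1 mph = 1.60934 km/h, so 154.89 × 1.60934 = 249.3 km/h.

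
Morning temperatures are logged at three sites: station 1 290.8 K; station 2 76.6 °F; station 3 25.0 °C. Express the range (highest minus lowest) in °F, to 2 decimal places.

13.23 °F

station 1: 290.8 K = 17.650 °C.
station 2: 76.6 °F = 24.778 °C.
Spread: 25.000 − 17.650 = 7.350 °C = 13.23 °F.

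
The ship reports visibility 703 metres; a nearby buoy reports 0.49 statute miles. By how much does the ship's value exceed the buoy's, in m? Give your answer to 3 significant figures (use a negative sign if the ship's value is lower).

-85.6 m

the buoy: 0.49 SM = 788.579 m.
Difference: 703.000 − 788.579 = -85.6 m.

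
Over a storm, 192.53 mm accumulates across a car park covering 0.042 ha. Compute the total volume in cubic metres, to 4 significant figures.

80.86 cubic metres

Area: 0.042 ha = 420 m².
1 mm over 1 m² is 1 L, so volume = 192.53 × 420 = 80862.6 L = 80.86 m³.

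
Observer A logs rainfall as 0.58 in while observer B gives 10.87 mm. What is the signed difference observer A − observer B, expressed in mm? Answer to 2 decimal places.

observer A: 0.58 in = 14.7320 mm.
Difference: 14.7320 − 10.8700 = 3.86 mm.

3.86 mm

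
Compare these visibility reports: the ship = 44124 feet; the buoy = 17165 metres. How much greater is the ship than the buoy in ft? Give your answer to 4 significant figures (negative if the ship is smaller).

-12190 ft

the buoy: 17165 m = 56315.62 ft.
Difference: 44124.00 − 56315.62 = -12190 ft.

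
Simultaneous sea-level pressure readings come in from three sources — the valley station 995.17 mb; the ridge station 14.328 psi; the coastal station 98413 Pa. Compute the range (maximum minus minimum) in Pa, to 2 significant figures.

the valley station: 995.17 mb = 99517.00 Pa.
the ridge station: 14.328 psi = 98788.08 Pa.
Spread: 99517.00 − 98413.00 = 1100 Pa.

1100 Pa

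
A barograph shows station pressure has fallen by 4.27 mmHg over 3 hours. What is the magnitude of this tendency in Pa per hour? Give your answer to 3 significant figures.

190 Pa per hour

4.27 mmHg / 3 h × 133.322 Pa/mmHg = 190 Pa/h.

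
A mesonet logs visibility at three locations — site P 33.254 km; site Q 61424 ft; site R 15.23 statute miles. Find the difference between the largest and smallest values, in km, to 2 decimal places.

site Q: 61424 ft = 18.7220 km.
site R: 15.23 SM = 24.5103 km.
Spread: 33.2540 − 18.7220 = 14.53 km.

14.53 km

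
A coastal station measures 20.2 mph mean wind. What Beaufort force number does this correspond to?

Beaufort force 5

20.2 mph = 9.0 m/s, which is Beaufort 5 (fresh breeze, 8.0–10.7 m/s).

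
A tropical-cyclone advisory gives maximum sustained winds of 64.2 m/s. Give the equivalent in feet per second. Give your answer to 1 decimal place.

210.6 ft/s

1 m/s = 3.28084 ft/s, so 64.2 × 3.28084 = 210.6 ft/s.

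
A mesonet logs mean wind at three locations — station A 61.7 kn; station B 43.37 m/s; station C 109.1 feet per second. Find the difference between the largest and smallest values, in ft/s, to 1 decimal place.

38.2 ft/s

station A: 61.7 kt = 104.138 ft/s.
station B: 43.37 m/s = 142.290 ft/s.
Spread: 142.290 − 104.138 = 38.2 ft/s.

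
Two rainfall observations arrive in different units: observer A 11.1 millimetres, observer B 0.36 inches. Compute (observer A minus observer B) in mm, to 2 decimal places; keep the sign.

1.96 mm

observer B: 0.36 in = 9.1440 mm.
Difference: 11.1000 − 9.1440 = 1.96 mm.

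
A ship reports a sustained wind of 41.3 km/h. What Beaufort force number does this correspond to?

Beaufort force 6

41.3 km/h = 11.5 m/s, which is Beaufort 6 (strong breeze, 10.8–13.8 m/s).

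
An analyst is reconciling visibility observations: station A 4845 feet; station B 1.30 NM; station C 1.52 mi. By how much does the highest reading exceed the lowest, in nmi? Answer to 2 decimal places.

0.52 nmi

station A: 4845 ft = 0.7974 nmi.
station C: 1.52 SM = 1.3208 nmi.
Spread: 1.3208 − 0.7974 = 0.52 nmi.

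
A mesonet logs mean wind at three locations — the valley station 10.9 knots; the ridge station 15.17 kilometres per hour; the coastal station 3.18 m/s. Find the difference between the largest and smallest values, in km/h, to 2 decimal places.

8.74 km/h

the valley station: 10.9 kt = 20.1868 km/h.
the coastal station: 3.18 m/s = 11.4480 km/h.
Spread: 20.1868 − 11.4480 = 8.74 km/h.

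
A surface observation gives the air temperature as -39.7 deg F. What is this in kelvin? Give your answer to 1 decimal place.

First to °C: -39.83 °C.
Then to K: 233.3 K.

233.3 K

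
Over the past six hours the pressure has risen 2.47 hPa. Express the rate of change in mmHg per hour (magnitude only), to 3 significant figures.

2.47 hPa / 6 h × 0.750062 mmHg/hPa = 0.309 mmHg/h.

0.309 mmHg per hour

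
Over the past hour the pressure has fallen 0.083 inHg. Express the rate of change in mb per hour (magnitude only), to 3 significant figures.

0.083 inHg / 1 h × 33.8639 mb/inHg = 2.81 mb/h.

2.81 mb per hour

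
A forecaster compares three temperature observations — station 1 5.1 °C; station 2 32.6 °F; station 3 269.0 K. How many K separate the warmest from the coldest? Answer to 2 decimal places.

station 2: 32.6 °F = 0.333 °C.
station 3: 269.0 K = -4.150 °C.
Spread: 5.100 − (-4.150) = 9.250 °C.

9.25 K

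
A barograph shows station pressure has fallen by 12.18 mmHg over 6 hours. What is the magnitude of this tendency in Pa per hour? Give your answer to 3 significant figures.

12.18 mmHg / 6 h × 133.322 Pa/mmHg = 271 Pa/h.

271 Pa per hour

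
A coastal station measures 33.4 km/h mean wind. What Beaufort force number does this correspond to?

Beaufort force 5

33.4 km/h = 9.3 m/s, which is Beaufort 5 (fresh breeze, 8.0–10.7 m/s).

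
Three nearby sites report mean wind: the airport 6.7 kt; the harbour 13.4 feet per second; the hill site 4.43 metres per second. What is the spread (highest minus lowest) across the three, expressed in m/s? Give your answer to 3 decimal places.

the airport: 6.7 kt = 3.44678 m/s.
the harbour: 13.4 ft/s = 4.08432 m/s.
Spread: 4.43000 − 3.44678 = 0.983 m/s.

0.983 m/s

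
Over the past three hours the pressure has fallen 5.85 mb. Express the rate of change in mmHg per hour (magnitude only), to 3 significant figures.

1.46 mmHg per hour

5.85 mb / 3 h × 0.750062 mmHg/mb = 1.46 mmHg/h.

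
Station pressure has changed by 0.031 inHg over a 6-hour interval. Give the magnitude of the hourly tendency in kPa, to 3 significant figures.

0.0175 kPa per hour

0.031 inHg / 6 h × 3.38639 kPa/inHg = 0.0175 kPa/h.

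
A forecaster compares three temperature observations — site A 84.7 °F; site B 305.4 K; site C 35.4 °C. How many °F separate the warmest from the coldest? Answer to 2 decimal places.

11.02 °F

site A: 84.7 °F = 29.278 °C.
site B: 305.4 K = 32.250 °C.
Spread: 35.400 − 29.278 = 6.122 °C = 11.02 °F.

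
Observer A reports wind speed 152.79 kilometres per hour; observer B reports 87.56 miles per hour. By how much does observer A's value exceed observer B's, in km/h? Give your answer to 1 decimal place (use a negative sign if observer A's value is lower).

observer B: 87.56 mph = 140.914 km/h.
Difference: 152.790 − 140.914 = 11.9 km/h.

11.9 km/h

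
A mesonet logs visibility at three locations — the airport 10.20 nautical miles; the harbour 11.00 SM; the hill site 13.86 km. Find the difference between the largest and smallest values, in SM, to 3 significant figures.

the airport: 10.20 nmi = 11.7380 SM.
the hill site: 13.86 km = 8.6122 SM.
Spread: 11.7380 − 8.6122 = 3.13 SM.

3.13 SM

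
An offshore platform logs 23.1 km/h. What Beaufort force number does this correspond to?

Beaufort force 4

23.1 km/h = 6.4 m/s, which is Beaufort 4 (moderate breeze, 5.5–7.9 m/s).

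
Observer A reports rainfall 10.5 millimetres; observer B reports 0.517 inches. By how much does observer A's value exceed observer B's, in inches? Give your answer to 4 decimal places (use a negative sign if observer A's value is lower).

-0.1036 in

observer A: 10.5 mm = 0.413386 in.
Difference: 0.413386 − 0.517000 = -0.1036 in.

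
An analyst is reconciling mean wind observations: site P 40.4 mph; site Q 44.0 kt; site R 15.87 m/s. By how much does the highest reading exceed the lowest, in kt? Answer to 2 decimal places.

site P: 40.4 mph = 35.1066 kt.
site R: 15.87 m/s = 30.8488 kt.
Spread: 44.0000 − 30.8488 = 13.15 kt.

13.15 kt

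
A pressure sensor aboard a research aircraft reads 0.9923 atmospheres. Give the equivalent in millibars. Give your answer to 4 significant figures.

1005 mb

1 atm = 1013.25 mb, so 0.9923 × 1013.25 = 1005 mb.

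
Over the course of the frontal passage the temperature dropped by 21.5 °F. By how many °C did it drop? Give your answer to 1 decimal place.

For a temperature change the 32° offset cancels: Δ°C = 21.5 × 0.5556 = 11.9 °C.

11.9 °C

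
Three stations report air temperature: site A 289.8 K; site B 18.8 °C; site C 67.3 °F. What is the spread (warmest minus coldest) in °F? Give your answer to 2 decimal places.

5.33 °F

site A: 289.8 K = 16.650 °C.
site C: 67.3 °F = 19.611 °C.
Spread: 19.611 − 16.650 = 2.961 °C = 5.33 °F.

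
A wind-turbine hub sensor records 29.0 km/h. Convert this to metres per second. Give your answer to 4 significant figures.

8.056 m/s

1 km/h = 0.277778 m/s, so 29.0 × 0.277778 = 8.056 m/s.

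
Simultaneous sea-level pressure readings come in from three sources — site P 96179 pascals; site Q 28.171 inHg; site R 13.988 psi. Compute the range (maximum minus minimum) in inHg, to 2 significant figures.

0.31 inHg

site P: 96179 Pa = 28.4016 inHg.
site R: 13.988 psi = 28.4799 inHg.
Spread: 28.4799 − 28.1710 = 0.31 inHg.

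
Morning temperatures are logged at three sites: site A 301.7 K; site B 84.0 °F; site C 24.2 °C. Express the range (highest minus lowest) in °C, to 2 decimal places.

4.69 °C

site A: 301.7 K = 28.550 °C.
site B: 84.0 °F = 28.889 °C.
Spread: 28.889 − 24.200 = 4.689 °C.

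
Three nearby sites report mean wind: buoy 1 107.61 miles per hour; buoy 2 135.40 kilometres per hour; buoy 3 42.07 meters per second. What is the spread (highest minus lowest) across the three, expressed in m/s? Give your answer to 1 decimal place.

buoy 1: 107.61 mph = 48.106 m/s.
buoy 2: 135.40 km/h = 37.611 m/s.
Spread: 48.106 − 37.611 = 10.5 m/s.

10.5 m/s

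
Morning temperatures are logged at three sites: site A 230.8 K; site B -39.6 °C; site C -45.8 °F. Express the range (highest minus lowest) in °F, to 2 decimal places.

6.52 °F

site A: 230.8 K = -42.350 °C.
site C: -45.8 °F = -43.222 °C.
Spread: (-39.600) − (-43.222) = 3.622 °C = 6.52 °F.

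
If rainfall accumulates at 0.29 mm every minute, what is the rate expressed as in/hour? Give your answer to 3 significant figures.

0.685 in/hour

0.29 mm/minute × 0.0393701 in/mm × 60 minute/hour = 0.685 in/hour.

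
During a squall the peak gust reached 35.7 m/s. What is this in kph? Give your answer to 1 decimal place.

128.5 km/h

1 m/s = 3.6 km/h, so 35.7 × 3.6 = 128.5 km/h.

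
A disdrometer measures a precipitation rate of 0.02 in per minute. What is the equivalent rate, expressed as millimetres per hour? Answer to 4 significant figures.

30.48 mm/hour

0.02 in/minute × 25.4 mm/in × 60 minute/hour = 30.48 mm/hour.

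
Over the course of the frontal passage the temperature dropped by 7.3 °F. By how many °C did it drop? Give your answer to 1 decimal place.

For a temperature change the 32° offset cancels: Δ°C = 7.3 × 0.5556 = 4.1 °C.

4.1 °C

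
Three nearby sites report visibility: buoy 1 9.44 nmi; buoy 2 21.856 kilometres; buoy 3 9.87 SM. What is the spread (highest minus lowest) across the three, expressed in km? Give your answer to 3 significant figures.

5.97 km

buoy 1: 9.44 nmi = 17.4829 km.
buoy 3: 9.87 SM = 15.8842 km.
Spread: 21.8560 − 15.8842 = 5.97 km.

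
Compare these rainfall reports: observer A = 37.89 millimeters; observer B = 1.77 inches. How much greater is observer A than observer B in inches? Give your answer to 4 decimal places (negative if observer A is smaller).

-0.2783 in

observer A: 37.89 mm = 1.491732 in.
Difference: 1.491732 − 1.770000 = -0.2783 in.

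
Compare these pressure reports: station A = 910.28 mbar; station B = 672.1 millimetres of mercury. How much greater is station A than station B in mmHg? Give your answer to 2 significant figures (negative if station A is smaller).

11 mmHg

station A: 910.28 mb = 682.77 mmHg.
Difference: 682.77 − 672.10 = 11 mmHg.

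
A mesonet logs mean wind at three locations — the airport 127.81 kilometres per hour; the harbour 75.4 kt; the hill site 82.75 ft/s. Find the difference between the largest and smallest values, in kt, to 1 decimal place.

the airport: 127.81 km/h = 69.012 kt.
the hill site: 82.75 ft/s = 49.028 kt.
Spread: 75.400 − 49.028 = 26.4 kt.

26.4 kt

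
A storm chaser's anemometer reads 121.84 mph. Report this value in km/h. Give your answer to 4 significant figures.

1 mph = 1.60934 km/h, so 121.84 × 1.60934 = 196.1 km/h.

196.1 km/h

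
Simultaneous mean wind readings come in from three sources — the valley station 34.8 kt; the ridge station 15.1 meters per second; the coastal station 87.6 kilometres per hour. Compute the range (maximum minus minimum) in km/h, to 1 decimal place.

the valley station: 34.8 kt = 64.450 km/h.
the ridge station: 15.1 m/s = 54.360 km/h.
Spread: 87.600 − 54.360 = 33.2 km/h.

33.2 km/h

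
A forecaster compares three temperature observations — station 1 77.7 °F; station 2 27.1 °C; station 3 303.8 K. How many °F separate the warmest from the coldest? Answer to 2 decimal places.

9.47 °F

station 1: 77.7 °F = 25.389 °C.
station 3: 303.8 K = 30.650 °C.
Spread: 30.650 − 25.389 = 5.261 °C = 9.47 °F.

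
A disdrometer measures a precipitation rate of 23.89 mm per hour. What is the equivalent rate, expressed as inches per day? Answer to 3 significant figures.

23.89 mm/hour × 0.0393701 in/mm × 24 hour/day = 22.6 in/day.

22.6 in/day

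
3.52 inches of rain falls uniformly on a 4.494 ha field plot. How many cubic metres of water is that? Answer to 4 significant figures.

4018 cubic metres

Depth: 3.52 in × 25.4 = 89.408 mm.
Area: 4.494 ha = 44940 m².
1 mm over 1 m² is 1 L, so volume = 89.408 × 44940 = 4017995.5 L = 4018 m³.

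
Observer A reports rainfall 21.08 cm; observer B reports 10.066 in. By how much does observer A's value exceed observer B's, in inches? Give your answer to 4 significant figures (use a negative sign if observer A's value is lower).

-1.767 in

observer A: 21.08 cm = 8.29921 in.
Difference: 8.29921 − 10.06600 = -1.767 in.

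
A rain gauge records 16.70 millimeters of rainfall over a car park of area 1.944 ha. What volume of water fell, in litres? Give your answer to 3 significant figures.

Area: 1.944 ha = 19440 m².
1 mm over 1 m² is 1 L, so volume = 16.7 × 19440 = 324648 L ≈ 325000 L.

325000 litres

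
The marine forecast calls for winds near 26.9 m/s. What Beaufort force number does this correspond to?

Beaufort force 10

26.9 m/s lies in the Beaufort 10 band (storm, 24.5–28.4 m/s).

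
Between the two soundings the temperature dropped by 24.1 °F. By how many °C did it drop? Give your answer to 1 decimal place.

13.4 °C

Converting a difference, only the 9/5 scale factor applies: Δ°C = 24.1 × 0.5556 = 13.4 °C.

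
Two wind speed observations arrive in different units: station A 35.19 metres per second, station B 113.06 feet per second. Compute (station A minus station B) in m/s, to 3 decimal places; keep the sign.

0.729 m/s

station B: 113.06 ft/s = 34.46069 m/s.
Difference: 35.19000 − 34.46069 = 0.729 m/s.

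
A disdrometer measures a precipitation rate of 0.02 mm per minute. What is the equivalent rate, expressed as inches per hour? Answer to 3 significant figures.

0.0472 in/hour

0.02 mm/minute × 0.0393701 in/mm × 60 minute/hour = 0.0472 in/hour.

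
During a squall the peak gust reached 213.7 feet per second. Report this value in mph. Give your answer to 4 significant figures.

1 ft/s = 0.681818 mph, so 213.7 × 0.681818 = 145.7 mph.

145.7 mph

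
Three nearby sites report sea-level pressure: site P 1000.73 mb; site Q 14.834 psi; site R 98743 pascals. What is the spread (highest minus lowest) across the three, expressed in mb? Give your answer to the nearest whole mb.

site Q: 14.834 psi = 1022.77 mb.
site R: 98743 Pa = 987.43 mb.
Spread: 1022.77 − 987.43 = 35 mb.

35 mb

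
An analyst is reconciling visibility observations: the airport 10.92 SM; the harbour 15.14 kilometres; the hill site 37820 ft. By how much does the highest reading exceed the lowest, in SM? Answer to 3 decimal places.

the harbour: 15.14 km = 9.40756 SM.
the hill site: 37820 ft = 7.16288 SM.
Spread: 10.92000 − 7.16288 = 3.757 SM.

3.757 SM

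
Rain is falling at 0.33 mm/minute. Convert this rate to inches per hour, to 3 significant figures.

0.780 in/hour

0.33 mm/minute × 0.0393701 in/mm × 60 minute/hour = 0.780 in/hour.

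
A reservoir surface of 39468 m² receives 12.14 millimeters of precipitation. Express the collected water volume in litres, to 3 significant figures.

1 mm over 1 m² is 1 L, so volume = 12.14 × 39468 = 479141.52 L ≈ 479000 L.

479000 litres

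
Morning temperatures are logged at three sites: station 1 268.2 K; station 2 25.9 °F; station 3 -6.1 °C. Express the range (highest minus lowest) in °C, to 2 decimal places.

2.71 °C

station 1: 268.2 K = -4.950 °C.
station 2: 25.9 °F = -3.389 °C.
Spread: (-3.389) − (-6.100) = 2.711 °C.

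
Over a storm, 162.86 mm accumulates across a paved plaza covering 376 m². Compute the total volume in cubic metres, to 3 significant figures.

61.2 cubic metres

1 mm over 1 m² is 1 L, so volume = 162.86 × 376 = 61235.36 L = 61.2 m³.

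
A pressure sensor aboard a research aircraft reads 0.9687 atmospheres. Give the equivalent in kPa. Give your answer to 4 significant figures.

1 atm = 101.325 kPa, so 0.9687 × 101.325 = 98.15 kPa.

98.15 kPa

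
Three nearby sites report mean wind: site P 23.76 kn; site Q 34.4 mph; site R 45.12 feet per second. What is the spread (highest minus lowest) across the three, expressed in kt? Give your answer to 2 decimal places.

site Q: 34.4 mph = 29.8928 kt.
site R: 45.12 ft/s = 26.7329 kt.
Spread: 29.8928 − 23.7600 = 6.13 kt.

6.13 kt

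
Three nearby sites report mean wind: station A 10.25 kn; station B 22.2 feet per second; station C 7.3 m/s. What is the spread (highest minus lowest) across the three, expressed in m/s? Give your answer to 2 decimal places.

2.03 m/s

station A: 10.25 kt = 5.2731 m/s.
station B: 22.2 ft/s = 6.7666 m/s.
Spread: 7.3000 − 5.2731 = 2.03 m/s.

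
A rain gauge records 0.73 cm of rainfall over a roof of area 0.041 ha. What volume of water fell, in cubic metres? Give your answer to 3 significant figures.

2.99 cubic metres

Depth: 0.73 cm × 10 = 7.3 mm.
Area: 0.041 ha = 410 m².
1 mm over 1 m² is 1 L, so volume = 7.3 × 410 = 2993 L = 2.99 m³.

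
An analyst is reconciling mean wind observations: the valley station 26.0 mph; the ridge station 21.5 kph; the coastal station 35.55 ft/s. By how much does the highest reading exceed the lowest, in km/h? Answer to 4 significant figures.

20.34 km/h

the valley station: 26.0 mph = 41.8429 km/h.
the coastal station: 35.55 ft/s = 39.0083 km/h.
Spread: 41.8429 − 21.5000 = 20.34 km/h.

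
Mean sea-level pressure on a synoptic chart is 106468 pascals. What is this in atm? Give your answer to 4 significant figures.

1.051 atm

1 Pa = 9.86923e-06 atm, so 106468 × 9.86923e-06 = 1.051 atm.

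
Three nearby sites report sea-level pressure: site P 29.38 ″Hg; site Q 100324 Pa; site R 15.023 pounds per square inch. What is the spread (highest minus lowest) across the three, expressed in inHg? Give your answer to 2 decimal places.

site Q: 100324 Pa = 29.6257 inHg.
site R: 15.023 psi = 30.5871 inHg.
Spread: 30.5871 − 29.3800 = 1.21 inHg.

1.21 inHg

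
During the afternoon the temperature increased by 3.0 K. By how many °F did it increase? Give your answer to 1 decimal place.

5.4 °F

A change of 1 °C equals a change of 1.8 °F: Δ°F = 3.0 × 1.8 = 5.4 °F.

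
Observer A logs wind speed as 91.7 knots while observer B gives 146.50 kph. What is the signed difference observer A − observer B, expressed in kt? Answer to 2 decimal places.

observer B: 146.50 km/h = 79.1037 kt.
Difference: 91.7000 − 79.1037 = 12.60 kt.

12.60 kt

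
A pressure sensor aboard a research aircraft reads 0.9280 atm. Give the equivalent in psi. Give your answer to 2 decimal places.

13.64 psi

1 atm = 14.6959 psi, so 0.9280 × 14.6959 = 13.64 psi.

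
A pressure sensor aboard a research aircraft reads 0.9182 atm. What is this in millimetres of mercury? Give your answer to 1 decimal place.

1 atm = 760 mmHg, so 0.9182 × 760 = 697.8 mmHg.

697.8 mmHg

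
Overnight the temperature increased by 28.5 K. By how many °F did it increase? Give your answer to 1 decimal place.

A change of 1 °C equals a change of 1.8 °F: Δ°F = 28.5 × 1.8 = 51.3 °F.

51.3 °F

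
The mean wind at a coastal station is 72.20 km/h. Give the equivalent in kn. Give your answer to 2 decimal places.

1 km/h = 0.539957 kt, so 72.20 × 0.539957 = 38.98 kt.

38.98 kt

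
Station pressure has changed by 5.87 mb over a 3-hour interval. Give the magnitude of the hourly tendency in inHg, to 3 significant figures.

0.0578 inHg per hour

5.87 mb / 3 h × 0.02953 inHg/mb = 0.0578 inHg/h.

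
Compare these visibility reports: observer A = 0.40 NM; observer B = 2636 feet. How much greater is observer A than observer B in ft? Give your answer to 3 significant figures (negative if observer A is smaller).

observer A: 0.40 nmi = 2430.45 ft.
Difference: 2430.45 − 2636.00 = -206 ft.

-206 ft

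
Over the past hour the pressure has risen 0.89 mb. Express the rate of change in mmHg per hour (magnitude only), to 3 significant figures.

0.668 mmHg per hour

0.89 mb / 1 h × 0.750062 mmHg/mb = 0.668 mmHg/h.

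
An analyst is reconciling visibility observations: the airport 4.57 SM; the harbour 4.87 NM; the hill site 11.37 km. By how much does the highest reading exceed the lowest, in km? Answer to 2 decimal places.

4.02 km

the airport: 4.57 SM = 7.3547 km.
the harbour: 4.87 nmi = 9.0192 km.
Spread: 11.3700 − 7.3547 = 4.02 km.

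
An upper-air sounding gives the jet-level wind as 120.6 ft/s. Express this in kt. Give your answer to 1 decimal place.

1 ft/s = 0.592484 kt, so 120.6 × 0.592484 = 71.5 kt.

71.5 kt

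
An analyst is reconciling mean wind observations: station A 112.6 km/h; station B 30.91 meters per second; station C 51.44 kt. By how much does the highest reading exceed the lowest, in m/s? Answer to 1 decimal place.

4.8 m/s

station A: 112.6 km/h = 31.278 m/s.
station C: 51.44 kt = 26.463 m/s.
Spread: 31.278 − 26.463 = 4.8 m/s.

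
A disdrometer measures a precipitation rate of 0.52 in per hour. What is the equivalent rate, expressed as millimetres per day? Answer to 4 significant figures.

0.52 in/hour × 25.4 mm/in × 24 hour/day = 317.0 mm/day.

317.0 mm/day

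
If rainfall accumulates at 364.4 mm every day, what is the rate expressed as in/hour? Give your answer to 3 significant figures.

364.4 mm/day × 0.0393701 in/mm × 0.0416667 day/hour = 0.598 in/hour.

0.598 in/hour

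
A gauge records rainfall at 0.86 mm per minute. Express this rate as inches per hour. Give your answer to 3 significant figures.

2.03 in/hour

0.86 mm/minute × 0.0393701 in/mm × 60 minute/hour = 2.03 in/hour.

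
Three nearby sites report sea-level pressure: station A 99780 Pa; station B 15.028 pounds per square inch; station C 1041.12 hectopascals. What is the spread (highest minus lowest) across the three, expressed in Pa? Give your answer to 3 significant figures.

4330 Pa

station B: 15.028 psi = 103614.41 Pa.
station C: 1041.12 hPa = 104112.00 Pa.
Spread: 104112.00 − 99780.00 = 4330 Pa.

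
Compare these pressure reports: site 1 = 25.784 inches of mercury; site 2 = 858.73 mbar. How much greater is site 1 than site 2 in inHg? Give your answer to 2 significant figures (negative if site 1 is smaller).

site 2: 858.73 mb = 25.3583 inHg.
Difference: 25.7840 − 25.3583 = 0.43 inHg.

0.43 inHg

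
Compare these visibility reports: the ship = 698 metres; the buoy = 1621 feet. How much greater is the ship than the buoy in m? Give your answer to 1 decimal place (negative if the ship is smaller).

203.9 m

the buoy: 1621 ft = 494.081 m.
Difference: 698.000 − 494.081 = 203.9 m.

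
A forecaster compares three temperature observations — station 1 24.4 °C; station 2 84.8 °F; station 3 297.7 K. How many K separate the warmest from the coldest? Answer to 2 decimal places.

station 2: 84.8 °F = 29.333 °C.
station 3: 297.7 K = 24.550 °C.
Spread: 29.333 − 24.400 = 4.933 °C.

4.93 K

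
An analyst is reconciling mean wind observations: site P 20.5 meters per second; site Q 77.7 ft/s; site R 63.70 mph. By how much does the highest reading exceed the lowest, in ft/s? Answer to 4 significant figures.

site P: 20.5 m/s = 67.2572 ft/s.
site R: 63.70 mph = 93.4267 ft/s.
Spread: 93.4267 − 67.2572 = 26.17 ft/s.

26.17 ft/s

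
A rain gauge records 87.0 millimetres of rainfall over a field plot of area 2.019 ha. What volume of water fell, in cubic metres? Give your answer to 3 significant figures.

Area: 2.019 ha = 20190 m².
1 mm over 1 m² is 1 L, so volume = 87 × 20190 = 1756530 L = 1760 m³.

1760 cubic metres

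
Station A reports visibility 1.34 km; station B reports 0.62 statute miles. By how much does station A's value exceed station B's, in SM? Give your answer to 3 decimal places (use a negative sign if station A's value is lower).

station A: 1.34 km = 0.83264 SM.
Difference: 0.83264 − 0.62000 = 0.213 SM.

0.213 SM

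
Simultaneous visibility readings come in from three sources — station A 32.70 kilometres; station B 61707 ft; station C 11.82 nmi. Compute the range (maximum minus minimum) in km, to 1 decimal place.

13.9 km

station B: 61707 ft = 18.808 km.
station C: 11.82 nmi = 21.891 km.
Spread: 32.700 − 18.808 = 13.9 km.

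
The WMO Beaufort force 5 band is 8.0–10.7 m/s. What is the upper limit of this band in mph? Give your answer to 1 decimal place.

23.9 mph

8.0–10.7 m/s × 2.237 = 17.9–23.9 mph.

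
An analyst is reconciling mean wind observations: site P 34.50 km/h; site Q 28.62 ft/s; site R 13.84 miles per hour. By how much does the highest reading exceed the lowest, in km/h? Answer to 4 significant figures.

site Q: 28.62 ft/s = 31.4042 km/h.
site R: 13.84 mph = 22.2733 km/h.
Spread: 34.5000 − 22.2733 = 12.23 km/h.

12.23 km/h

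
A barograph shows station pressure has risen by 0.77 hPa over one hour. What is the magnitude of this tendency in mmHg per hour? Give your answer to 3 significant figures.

0.578 mmHg per hour

0.77 hPa / 1 h × 0.750062 mmHg/hPa = 0.578 mmHg/h.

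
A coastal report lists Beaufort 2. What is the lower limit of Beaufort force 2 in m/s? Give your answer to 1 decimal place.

Beaufort 2 (light breeze) spans 1.6–3.3 m/s.

1.6 m/s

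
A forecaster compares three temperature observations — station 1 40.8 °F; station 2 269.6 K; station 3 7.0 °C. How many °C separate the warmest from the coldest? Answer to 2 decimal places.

10.55 °C

station 1: 40.8 °F = 4.889 °C.
station 2: 269.6 K = -3.550 °C.
Spread: 7.000 − (-3.550) = 10.550 °C.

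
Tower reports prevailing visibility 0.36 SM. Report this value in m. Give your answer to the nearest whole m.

1 SM = 1609.34 m, so 0.36 × 1609.34 = 579 m.

579 m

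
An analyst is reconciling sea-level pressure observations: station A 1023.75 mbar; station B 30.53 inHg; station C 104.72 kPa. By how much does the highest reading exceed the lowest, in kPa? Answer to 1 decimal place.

station A: 1023.75 mb = 102.375 kPa.
station B: 30.53 inHg = 103.386 kPa.
Spread: 104.720 − 102.375 = 2.3 kPa.

2.3 kPa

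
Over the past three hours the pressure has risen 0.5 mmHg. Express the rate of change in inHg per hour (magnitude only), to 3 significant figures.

0.5 mmHg / 3 h × 0.0393701 inHg/mmHg = 0.00656 inHg/h.

0.00656 inHg per hour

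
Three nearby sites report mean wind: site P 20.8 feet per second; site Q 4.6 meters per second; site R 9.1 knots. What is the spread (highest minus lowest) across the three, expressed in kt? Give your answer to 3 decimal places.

3.382 kt

site P: 20.8 ft/s = 12.32366 kt.
site Q: 4.6 m/s = 8.94168 kt.
Spread: 12.32366 − 8.94168 = 3.382 kt.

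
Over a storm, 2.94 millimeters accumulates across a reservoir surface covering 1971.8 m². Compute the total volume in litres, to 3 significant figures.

5800 litres

1 mm over 1 m² is 1 L, so volume = 2.94 × 1971.8 = 5797.092 L ≈ 5800 L.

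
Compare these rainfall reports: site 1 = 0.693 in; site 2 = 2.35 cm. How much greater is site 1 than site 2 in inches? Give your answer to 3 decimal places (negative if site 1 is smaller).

site 2: 2.35 cm = 0.92520 in.
Difference: 0.69300 − 0.92520 = -0.232 in.

-0.232 in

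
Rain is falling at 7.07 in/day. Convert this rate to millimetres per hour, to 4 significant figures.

7.482 mm/hour

7.07 in/day × 25.4 mm/in × 0.0416667 day/hour = 7.482 mm/hour.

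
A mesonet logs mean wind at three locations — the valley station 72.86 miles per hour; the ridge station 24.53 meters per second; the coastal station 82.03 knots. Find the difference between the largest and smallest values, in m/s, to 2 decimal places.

17.67 m/s

the valley station: 72.86 mph = 32.5713 m/s.
the coastal station: 82.03 kt = 42.1999 m/s.
Spread: 42.1999 − 24.5300 = 17.67 m/s.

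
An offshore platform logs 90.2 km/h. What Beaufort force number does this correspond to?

90.2 km/h = 25.1 m/s, which is Beaufort 10 (storm, 24.5–28.4 m/s).

Beaufort force 10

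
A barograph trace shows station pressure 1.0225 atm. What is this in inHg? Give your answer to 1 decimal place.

30.6 inHg

1 atm = 29.9213 inHg, so 1.0225 × 29.9213 = 30.6 inHg.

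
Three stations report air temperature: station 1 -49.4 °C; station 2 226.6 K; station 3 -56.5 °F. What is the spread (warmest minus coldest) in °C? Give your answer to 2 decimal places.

2.85 °C

station 2: 226.6 K = -46.550 °C.
station 3: -56.5 °F = -49.167 °C.
Spread: (-46.550) − (-49.400) = 2.850 °C.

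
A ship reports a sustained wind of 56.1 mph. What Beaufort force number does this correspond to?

56.1 mph = 25.1 m/s, which is Beaufort 10 (storm, 24.5–28.4 m/s).

Beaufort force 10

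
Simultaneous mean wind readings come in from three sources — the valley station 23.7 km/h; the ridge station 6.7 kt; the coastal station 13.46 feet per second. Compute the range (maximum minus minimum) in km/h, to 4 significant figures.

11.29 km/h

the ridge station: 6.7 kt = 12.4084 km/h.
the coastal station: 13.46 ft/s = 14.7694 km/h.
Spread: 23.7000 − 12.4084 = 11.29 km/h.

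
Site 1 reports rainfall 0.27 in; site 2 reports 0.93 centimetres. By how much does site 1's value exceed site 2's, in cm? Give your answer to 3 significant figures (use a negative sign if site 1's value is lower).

-0.244 cm

site 1: 0.27 in = 0.68580 cm.
Difference: 0.68580 − 0.93000 = -0.244 cm.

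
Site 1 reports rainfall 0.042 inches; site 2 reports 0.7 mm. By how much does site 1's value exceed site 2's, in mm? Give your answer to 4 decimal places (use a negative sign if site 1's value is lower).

site 1: 0.042 in = 1.066800 mm.
Difference: 1.066800 − 0.700000 = 0.3668 mm.

0.3668 mm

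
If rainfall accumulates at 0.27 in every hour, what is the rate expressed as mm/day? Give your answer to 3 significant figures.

165 mm/day

0.27 in/hour × 25.4 mm/in × 24 hour/day = 165 mm/day.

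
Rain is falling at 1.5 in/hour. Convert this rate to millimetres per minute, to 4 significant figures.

0.6350 mm/minute

1.5 in/hour × 25.4 mm/in × 0.0166667 hour/minute = 0.6350 mm/minute.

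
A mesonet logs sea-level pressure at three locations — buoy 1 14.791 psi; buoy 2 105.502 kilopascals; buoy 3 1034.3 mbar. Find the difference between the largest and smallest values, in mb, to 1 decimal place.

buoy 1: 14.791 psi = 1019.804 mb.
buoy 2: 105.502 kPa = 1055.020 mb.
Spread: 1055.020 − 1019.804 = 35.2 mb.

35.2 mb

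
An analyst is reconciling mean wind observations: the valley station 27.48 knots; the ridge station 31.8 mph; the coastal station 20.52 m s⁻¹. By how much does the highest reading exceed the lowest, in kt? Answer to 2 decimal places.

the ridge station: 31.8 mph = 27.6334 kt.
the coastal station: 20.52 m/s = 39.8877 kt.
Spread: 39.8877 − 27.4800 = 12.41 kt.

12.41 kt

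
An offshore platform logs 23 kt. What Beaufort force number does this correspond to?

Beaufort force 6

23 kt lies in the Beaufort 6 band (strong breeze, 22–27 kt).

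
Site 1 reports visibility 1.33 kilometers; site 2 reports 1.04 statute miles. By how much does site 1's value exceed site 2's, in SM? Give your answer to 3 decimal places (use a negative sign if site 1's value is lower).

-0.214 SM

site 1: 1.33 km = 0.82642 SM.
Difference: 0.82642 − 1.04000 = -0.214 SM.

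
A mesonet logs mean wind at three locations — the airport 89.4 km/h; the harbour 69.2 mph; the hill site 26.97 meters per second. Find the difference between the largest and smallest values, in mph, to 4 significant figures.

the airport: 89.4 km/h = 55.5506 mph.
the hill site: 26.97 m/s = 60.3302 mph.
Spread: 69.2000 − 55.5506 = 13.65 mph.

13.65 mph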